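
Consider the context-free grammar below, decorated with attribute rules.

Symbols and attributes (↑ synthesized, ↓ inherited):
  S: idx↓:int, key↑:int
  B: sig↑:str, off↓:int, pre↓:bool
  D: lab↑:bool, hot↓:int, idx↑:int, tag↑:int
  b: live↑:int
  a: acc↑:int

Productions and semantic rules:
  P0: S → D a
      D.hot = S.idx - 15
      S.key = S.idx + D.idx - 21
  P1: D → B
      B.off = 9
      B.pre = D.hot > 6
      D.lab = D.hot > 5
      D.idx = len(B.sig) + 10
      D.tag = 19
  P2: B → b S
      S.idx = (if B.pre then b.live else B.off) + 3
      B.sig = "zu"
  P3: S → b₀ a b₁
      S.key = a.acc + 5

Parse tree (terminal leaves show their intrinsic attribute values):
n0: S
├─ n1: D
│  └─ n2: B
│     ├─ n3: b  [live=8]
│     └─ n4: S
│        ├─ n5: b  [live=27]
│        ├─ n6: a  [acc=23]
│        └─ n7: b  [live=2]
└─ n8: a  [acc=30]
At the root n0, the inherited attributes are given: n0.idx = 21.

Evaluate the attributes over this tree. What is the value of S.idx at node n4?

12

1. n0.idx = 21  [given at root]
2. n1.hot = 6  [S.idx - 15]
3. n2.off = 9  [9]
4. n2.pre = false  [D.hot > 6]
5. n3.live = 8  [terminal]
6. n4.idx = 12  [(if B.pre then b.live else B.off) + 3]
7. n5.live = 27  [terminal]
8. n6.acc = 23  [terminal]
9. n7.live = 2  [terminal]
10. n4.key = 28  [a.acc + 5]
11. n2.sig = "zu"  ["zu"]
12. n1.lab = true  [D.hot > 5]
13. n1.idx = 12  [len(B.sig) + 10]
14. n1.tag = 19  [19]
15. n8.acc = 30  [terminal]
16. n0.key = 12  [S.idx + D.idx - 21]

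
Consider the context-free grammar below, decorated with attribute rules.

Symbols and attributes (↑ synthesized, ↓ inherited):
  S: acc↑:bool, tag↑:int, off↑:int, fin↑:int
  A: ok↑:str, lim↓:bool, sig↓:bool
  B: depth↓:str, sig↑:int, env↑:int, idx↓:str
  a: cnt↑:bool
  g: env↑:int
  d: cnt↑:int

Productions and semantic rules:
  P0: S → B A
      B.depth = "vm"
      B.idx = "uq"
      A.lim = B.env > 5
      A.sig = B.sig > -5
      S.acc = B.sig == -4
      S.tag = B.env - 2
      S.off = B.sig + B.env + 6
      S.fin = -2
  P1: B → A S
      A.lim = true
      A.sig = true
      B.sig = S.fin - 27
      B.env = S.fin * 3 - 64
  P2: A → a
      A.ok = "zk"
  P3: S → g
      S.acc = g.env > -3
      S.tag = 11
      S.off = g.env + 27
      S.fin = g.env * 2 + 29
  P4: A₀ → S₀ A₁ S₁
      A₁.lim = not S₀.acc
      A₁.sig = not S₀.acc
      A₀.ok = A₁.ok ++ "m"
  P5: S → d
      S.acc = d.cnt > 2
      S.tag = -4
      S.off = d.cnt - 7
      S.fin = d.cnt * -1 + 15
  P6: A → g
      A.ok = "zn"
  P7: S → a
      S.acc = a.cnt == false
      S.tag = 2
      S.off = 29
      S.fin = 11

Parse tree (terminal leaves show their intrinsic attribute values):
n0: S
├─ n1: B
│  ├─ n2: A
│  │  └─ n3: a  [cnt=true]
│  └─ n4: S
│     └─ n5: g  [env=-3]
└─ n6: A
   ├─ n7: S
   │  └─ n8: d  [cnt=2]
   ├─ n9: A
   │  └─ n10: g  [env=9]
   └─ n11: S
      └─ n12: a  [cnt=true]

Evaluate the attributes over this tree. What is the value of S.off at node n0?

7

1. n1.depth = "vm"  ["vm"]
2. n1.idx = "uq"  ["uq"]
3. n2.lim = true  [true]
4. n2.sig = true  [true]
5. n3.cnt = true  [terminal]
6. n2.ok = "zk"  ["zk"]
7. n5.env = -3  [terminal]
8. n4.acc = false  [g.env > -3]
9. n4.tag = 11  [11]
10. n4.off = 24  [g.env + 27]
11. n4.fin = 23  [g.env * 2 + 29]
12. n1.sig = -4  [S.fin - 27]
13. n1.env = 5  [S.fin * 3 - 64]
14. n6.lim = false  [B.env > 5]
15. n6.sig = true  [B.sig > -5]
16. n8.cnt = 2  [terminal]
17. n7.acc = false  [d.cnt > 2]
18. n7.tag = -4  [-4]
19. n7.off = -5  [d.cnt - 7]
20. n7.fin = 13  [d.cnt * -1 + 15]
21. n9.lim = true  [not S₀.acc]
22. n9.sig = true  [not S₀.acc]
23. n10.env = 9  [terminal]
24. n9.ok = "zn"  ["zn"]
25. n12.cnt = true  [terminal]
26. n11.acc = false  [a.cnt == false]
27. n11.tag = 2  [2]
28. n11.off = 29  [29]
29. n11.fin = 11  [11]
30. n6.ok = "znm"  [A₁.ok ++ "m"]
31. n0.acc = true  [B.sig == -4]
32. n0.tag = 3  [B.env - 2]
33. n0.off = 7  [B.sig + B.env + 6]
34. n0.fin = -2  [-2]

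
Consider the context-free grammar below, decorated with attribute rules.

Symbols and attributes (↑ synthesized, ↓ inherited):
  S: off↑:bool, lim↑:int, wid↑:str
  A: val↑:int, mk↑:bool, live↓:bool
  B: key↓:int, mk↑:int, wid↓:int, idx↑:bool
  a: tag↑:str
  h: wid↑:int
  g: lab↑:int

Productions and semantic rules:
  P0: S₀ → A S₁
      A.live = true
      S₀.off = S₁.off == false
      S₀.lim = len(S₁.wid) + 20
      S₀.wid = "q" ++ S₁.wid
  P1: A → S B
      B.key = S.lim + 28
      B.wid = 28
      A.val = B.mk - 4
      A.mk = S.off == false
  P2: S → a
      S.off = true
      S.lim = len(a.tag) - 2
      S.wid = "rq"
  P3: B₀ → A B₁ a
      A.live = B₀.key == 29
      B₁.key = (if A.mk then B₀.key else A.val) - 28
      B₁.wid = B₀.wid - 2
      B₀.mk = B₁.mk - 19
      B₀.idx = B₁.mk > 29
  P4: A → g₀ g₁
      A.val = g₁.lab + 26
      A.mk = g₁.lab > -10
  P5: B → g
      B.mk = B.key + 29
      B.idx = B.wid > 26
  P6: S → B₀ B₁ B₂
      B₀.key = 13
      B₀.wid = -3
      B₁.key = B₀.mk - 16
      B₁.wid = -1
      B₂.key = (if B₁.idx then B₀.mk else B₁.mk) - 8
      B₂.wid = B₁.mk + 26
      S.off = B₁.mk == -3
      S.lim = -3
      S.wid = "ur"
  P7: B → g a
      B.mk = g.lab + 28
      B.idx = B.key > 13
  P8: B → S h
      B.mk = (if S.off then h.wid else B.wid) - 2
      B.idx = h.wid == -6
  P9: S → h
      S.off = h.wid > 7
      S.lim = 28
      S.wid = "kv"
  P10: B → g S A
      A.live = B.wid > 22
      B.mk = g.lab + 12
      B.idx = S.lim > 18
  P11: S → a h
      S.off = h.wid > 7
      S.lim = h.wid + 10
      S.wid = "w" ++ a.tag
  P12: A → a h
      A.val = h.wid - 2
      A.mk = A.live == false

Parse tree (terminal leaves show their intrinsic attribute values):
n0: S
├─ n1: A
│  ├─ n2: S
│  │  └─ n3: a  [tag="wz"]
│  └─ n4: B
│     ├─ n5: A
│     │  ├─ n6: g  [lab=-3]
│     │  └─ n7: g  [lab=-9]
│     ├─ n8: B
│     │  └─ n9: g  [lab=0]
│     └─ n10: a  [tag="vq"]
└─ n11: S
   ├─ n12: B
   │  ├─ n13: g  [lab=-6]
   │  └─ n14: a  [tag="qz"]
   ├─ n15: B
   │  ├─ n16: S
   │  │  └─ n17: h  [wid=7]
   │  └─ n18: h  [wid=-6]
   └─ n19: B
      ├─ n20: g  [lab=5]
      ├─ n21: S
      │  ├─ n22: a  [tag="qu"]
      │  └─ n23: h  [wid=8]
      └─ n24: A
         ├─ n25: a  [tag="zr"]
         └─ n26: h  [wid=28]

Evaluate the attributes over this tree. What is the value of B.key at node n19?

1. n1.live = true  [true]
2. n3.tag = "wz"  [terminal]
3. n2.off = true  [true]
4. n2.lim = 0  [len(a.tag) - 2]
5. n2.wid = "rq"  ["rq"]
6. n4.key = 28  [S.lim + 28]
7. n4.wid = 28  [28]
8. n5.live = false  [B₀.key == 29]
9. n6.lab = -3  [terminal]
10. n7.lab = -9  [terminal]
11. n5.val = 17  [g₁.lab + 26]
12. n5.mk = true  [g₁.lab > -10]
13. n8.key = 0  [(if A.mk then B₀.key else A.val) - 28]
14. n8.wid = 26  [B₀.wid - 2]
15. n9.lab = 0  [terminal]
16. n8.mk = 29  [B.key + 29]
17. n8.idx = false  [B.wid > 26]
18. n10.tag = "vq"  [terminal]
19. n4.mk = 10  [B₁.mk - 19]
20. n4.idx = false  [B₁.mk > 29]
21. n1.val = 6  [B.mk - 4]
22. n1.mk = false  [S.off == false]
23. n12.key = 13  [13]
24. n12.wid = -3  [-3]
25. n13.lab = -6  [terminal]
26. n14.tag = "qz"  [terminal]
27. n12.mk = 22  [g.lab + 28]
28. n12.idx = false  [B.key > 13]
29. n15.key = 6  [B₀.mk - 16]
30. n15.wid = -1  [-1]
31. n17.wid = 7  [terminal]
32. n16.off = false  [h.wid > 7]
33. n16.lim = 28  [28]
34. n16.wid = "kv"  ["kv"]
35. n18.wid = -6  [terminal]
36. n15.mk = -3  [(if S.off then h.wid else B.wid) - 2]
37. n15.idx = true  [h.wid == -6]
38. n19.key = 14  [(if B₁.idx then B₀.mk else B₁.mk) - 8]
39. n19.wid = 23  [B₁.mk + 26]
40. n20.lab = 5  [terminal]
41. n22.tag = "qu"  [terminal]
42. n23.wid = 8  [terminal]
43. n21.off = true  [h.wid > 7]
44. n21.lim = 18  [h.wid + 10]
45. n21.wid = "wqu"  ["w" ++ a.tag]
46. n24.live = true  [B.wid > 22]
47. n25.tag = "zr"  [terminal]
48. n26.wid = 28  [terminal]
49. n24.val = 26  [h.wid - 2]
50. n24.mk = false  [A.live == false]
51. n19.mk = 17  [g.lab + 12]
52. n19.idx = false  [S.lim > 18]
53. n11.off = true  [B₁.mk == -3]
54. n11.lim = -3  [-3]
55. n11.wid = "ur"  ["ur"]
56. n0.off = false  [S₁.off == false]
57. n0.lim = 22  [len(S₁.wid) + 20]
58. n0.wid = "qur"  ["q" ++ S₁.wid]

14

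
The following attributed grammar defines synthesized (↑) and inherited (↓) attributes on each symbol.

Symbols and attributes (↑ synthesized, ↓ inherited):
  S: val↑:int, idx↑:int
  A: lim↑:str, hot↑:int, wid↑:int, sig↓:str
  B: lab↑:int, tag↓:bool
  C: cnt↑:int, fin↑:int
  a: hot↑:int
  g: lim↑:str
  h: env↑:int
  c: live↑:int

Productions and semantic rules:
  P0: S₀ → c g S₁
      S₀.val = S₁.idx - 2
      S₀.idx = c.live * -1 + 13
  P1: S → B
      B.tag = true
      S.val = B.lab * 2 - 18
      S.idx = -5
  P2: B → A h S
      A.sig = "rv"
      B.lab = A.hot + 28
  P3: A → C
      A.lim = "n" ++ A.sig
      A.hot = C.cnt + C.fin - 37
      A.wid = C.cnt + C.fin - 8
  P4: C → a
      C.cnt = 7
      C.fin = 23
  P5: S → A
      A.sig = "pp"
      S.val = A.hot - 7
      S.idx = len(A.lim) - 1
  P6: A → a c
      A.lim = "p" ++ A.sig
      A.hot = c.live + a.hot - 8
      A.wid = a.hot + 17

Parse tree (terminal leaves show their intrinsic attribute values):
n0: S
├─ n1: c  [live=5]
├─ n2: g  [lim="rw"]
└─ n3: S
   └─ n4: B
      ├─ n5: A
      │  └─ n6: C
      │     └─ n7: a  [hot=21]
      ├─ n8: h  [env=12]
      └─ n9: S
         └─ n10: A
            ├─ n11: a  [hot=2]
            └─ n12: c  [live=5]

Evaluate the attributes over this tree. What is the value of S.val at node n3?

24

1. n1.live = 5  [terminal]
2. n2.lim = "rw"  [terminal]
3. n4.tag = true  [true]
4. n5.sig = "rv"  ["rv"]
5. n7.hot = 21  [terminal]
6. n6.cnt = 7  [7]
7. n6.fin = 23  [23]
8. n5.lim = "nrv"  ["n" ++ A.sig]
9. n5.hot = -7  [C.cnt + C.fin - 37]
10. n5.wid = 22  [C.cnt + C.fin - 8]
11. n8.env = 12  [terminal]
12. n10.sig = "pp"  ["pp"]
13. n11.hot = 2  [terminal]
14. n12.live = 5  [terminal]
15. n10.lim = "ppp"  ["p" ++ A.sig]
16. n10.hot = -1  [c.live + a.hot - 8]
17. n10.wid = 19  [a.hot + 17]
18. n9.val = -8  [A.hot - 7]
19. n9.idx = 2  [len(A.lim) - 1]
20. n4.lab = 21  [A.hot + 28]
21. n3.val = 24  [B.lab * 2 - 18]
22. n3.idx = -5  [-5]
23. n0.val = -7  [S₁.idx - 2]
24. n0.idx = 8  [c.live * -1 + 13]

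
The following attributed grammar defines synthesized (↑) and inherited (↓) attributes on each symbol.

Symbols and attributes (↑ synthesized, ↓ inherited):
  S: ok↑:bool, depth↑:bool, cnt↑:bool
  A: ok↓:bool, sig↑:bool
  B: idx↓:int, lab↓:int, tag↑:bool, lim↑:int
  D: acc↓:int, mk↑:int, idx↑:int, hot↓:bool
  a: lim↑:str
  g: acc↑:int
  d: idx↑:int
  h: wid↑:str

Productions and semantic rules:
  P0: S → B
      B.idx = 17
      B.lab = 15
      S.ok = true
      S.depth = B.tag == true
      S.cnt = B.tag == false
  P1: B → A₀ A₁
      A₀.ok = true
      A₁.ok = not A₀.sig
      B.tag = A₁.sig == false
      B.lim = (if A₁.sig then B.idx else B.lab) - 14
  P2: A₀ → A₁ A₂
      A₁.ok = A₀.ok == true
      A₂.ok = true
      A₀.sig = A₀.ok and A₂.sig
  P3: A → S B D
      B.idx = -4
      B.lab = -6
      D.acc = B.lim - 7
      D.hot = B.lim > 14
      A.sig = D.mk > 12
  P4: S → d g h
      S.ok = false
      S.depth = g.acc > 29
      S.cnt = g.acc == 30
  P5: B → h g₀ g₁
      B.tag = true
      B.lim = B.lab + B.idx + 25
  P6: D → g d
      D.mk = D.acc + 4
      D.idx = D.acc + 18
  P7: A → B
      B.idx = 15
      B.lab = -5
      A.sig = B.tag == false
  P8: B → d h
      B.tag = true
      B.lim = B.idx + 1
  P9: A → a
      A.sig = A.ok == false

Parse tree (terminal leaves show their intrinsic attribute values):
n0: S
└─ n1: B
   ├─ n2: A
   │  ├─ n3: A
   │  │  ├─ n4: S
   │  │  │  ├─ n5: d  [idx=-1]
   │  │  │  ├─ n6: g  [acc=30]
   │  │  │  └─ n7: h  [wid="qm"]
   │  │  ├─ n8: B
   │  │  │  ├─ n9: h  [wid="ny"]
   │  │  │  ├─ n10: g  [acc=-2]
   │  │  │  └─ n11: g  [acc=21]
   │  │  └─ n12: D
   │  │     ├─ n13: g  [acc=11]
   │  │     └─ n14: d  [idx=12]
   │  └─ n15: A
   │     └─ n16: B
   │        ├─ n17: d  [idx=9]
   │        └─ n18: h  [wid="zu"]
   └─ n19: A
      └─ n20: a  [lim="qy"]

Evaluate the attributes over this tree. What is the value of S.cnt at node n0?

1. n1.idx = 17  [17]
2. n1.lab = 15  [15]
3. n2.ok = true  [true]
4. n3.ok = true  [A₀.ok == true]
5. n5.idx = -1  [terminal]
6. n6.acc = 30  [terminal]
7. n7.wid = "qm"  [terminal]
8. n4.ok = false  [false]
9. n4.depth = true  [g.acc > 29]
10. n4.cnt = true  [g.acc == 30]
11. n8.idx = -4  [-4]
12. n8.lab = -6  [-6]
13. n9.wid = "ny"  [terminal]
14. n10.acc = -2  [terminal]
15. n11.acc = 21  [terminal]
16. n8.tag = true  [true]
17. n8.lim = 15  [B.lab + B.idx + 25]
18. n12.acc = 8  [B.lim - 7]
19. n12.hot = true  [B.lim > 14]
20. n13.acc = 11  [terminal]
21. n14.idx = 12  [terminal]
22. n12.mk = 12  [D.acc + 4]
23. n12.idx = 26  [D.acc + 18]
24. n3.sig = false  [D.mk > 12]
25. n15.ok = true  [true]
26. n16.idx = 15  [15]
27. n16.lab = -5  [-5]
28. n17.idx = 9  [terminal]
29. n18.wid = "zu"  [terminal]
30. n16.tag = true  [true]
31. n16.lim = 16  [B.idx + 1]
32. n15.sig = false  [B.tag == false]
33. n2.sig = false  [A₀.ok and A₂.sig]
34. n19.ok = true  [not A₀.sig]
35. n20.lim = "qy"  [terminal]
36. n19.sig = false  [A.ok == false]
37. n1.tag = true  [A₁.sig == false]
38. n1.lim = 1  [(if A₁.sig then B.idx else B.lab) - 14]
39. n0.ok = true  [true]
40. n0.depth = true  [B.tag == true]
41. n0.cnt = false  [B.tag == false]

false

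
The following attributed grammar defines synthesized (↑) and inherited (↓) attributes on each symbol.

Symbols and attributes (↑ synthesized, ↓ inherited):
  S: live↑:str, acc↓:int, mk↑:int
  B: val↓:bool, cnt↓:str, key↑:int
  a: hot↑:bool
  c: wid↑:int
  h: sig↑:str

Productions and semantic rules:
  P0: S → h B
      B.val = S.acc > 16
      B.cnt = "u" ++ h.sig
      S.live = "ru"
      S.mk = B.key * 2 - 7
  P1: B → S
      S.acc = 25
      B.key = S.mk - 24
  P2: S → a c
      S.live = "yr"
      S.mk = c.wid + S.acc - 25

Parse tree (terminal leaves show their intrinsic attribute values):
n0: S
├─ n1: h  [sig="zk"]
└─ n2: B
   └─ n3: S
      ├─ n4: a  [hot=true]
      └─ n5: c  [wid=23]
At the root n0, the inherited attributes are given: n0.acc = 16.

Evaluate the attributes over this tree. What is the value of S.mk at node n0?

-9

1. n0.acc = 16  [given at root]
2. n1.sig = "zk"  [terminal]
3. n2.val = false  [S.acc > 16]
4. n2.cnt = "uzk"  ["u" ++ h.sig]
5. n3.acc = 25  [25]
6. n4.hot = true  [terminal]
7. n5.wid = 23  [terminal]
8. n3.live = "yr"  ["yr"]
9. n3.mk = 23  [c.wid + S.acc - 25]
10. n2.key = -1  [S.mk - 24]
11. n0.live = "ru"  ["ru"]
12. n0.mk = -9  [B.key * 2 - 7]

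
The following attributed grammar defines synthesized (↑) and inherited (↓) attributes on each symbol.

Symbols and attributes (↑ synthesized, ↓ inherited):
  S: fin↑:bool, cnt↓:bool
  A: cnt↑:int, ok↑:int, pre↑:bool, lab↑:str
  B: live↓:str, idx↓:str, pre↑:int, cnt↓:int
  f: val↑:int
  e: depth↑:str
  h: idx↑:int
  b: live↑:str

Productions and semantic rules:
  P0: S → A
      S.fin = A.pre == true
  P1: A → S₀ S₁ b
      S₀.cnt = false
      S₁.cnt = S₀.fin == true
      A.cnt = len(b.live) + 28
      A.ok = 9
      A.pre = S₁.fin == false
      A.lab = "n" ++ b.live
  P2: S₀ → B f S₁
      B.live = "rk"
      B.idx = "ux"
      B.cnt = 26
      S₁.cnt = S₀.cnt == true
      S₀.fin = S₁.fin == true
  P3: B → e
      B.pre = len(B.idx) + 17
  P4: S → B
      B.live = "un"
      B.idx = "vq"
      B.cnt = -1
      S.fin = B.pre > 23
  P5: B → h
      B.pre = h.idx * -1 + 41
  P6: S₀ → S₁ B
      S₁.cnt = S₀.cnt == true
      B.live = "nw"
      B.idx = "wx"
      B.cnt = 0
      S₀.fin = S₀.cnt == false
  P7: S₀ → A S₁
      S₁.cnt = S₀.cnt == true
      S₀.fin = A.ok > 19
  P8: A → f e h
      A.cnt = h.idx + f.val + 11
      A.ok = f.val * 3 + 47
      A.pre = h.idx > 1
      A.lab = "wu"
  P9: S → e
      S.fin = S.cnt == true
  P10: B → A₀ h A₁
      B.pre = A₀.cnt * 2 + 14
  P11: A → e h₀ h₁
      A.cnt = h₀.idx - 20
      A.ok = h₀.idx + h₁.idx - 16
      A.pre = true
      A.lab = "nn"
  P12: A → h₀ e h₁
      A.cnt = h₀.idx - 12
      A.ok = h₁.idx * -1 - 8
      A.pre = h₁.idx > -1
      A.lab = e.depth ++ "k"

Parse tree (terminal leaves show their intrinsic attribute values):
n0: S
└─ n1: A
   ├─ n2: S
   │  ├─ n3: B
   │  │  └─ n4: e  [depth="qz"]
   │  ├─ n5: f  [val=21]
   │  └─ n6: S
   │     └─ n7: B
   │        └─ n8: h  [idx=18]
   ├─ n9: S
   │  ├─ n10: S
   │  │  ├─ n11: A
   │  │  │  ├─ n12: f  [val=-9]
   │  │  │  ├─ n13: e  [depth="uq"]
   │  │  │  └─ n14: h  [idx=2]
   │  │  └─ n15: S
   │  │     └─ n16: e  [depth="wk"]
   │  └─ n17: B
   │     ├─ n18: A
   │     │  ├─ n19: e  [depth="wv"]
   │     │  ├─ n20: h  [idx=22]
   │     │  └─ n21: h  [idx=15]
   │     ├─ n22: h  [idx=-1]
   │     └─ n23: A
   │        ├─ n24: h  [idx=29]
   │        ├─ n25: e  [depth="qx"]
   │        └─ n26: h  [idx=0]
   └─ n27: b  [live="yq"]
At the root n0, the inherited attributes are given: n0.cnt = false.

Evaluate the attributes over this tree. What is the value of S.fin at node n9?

true

1. n0.cnt = false  [given at root]
2. n2.cnt = false  [false]
3. n3.live = "rk"  ["rk"]
4. n3.idx = "ux"  ["ux"]
5. n3.cnt = 26  [26]
6. n4.depth = "qz"  [terminal]
7. n3.pre = 19  [len(B.idx) + 17]
8. n5.val = 21  [terminal]
9. n6.cnt = false  [S₀.cnt == true]
10. n7.live = "un"  ["un"]
11. n7.idx = "vq"  ["vq"]
12. n7.cnt = -1  [-1]
13. n8.idx = 18  [terminal]
14. n7.pre = 23  [h.idx * -1 + 41]
15. n6.fin = false  [B.pre > 23]
16. n2.fin = false  [S₁.fin == true]
17. n9.cnt = false  [S₀.fin == true]
18. n10.cnt = false  [S₀.cnt == true]
19. n12.val = -9  [terminal]
20. n13.depth = "uq"  [terminal]
21. n14.idx = 2  [terminal]
22. n11.cnt = 4  [h.idx + f.val + 11]
23. n11.ok = 20  [f.val * 3 + 47]
24. n11.pre = true  [h.idx > 1]
25. n11.lab = "wu"  ["wu"]
26. n15.cnt = false  [S₀.cnt == true]
27. n16.depth = "wk"  [terminal]
28. n15.fin = false  [S.cnt == true]
29. n10.fin = true  [A.ok > 19]
30. n17.live = "nw"  ["nw"]
31. n17.idx = "wx"  ["wx"]
32. n17.cnt = 0  [0]
33. n19.depth = "wv"  [terminal]
34. n20.idx = 22  [terminal]
35. n21.idx = 15  [terminal]
36. n18.cnt = 2  [h₀.idx - 20]
37. n18.ok = 21  [h₀.idx + h₁.idx - 16]
38. n18.pre = true  [true]
39. n18.lab = "nn"  ["nn"]
40. n22.idx = -1  [terminal]
41. n24.idx = 29  [terminal]
42. n25.depth = "qx"  [terminal]
43. n26.idx = 0  [terminal]
44. n23.cnt = 17  [h₀.idx - 12]
45. n23.ok = -8  [h₁.idx * -1 - 8]
46. n23.pre = true  [h₁.idx > -1]
47. n23.lab = "qxk"  [e.depth ++ "k"]
48. n17.pre = 18  [A₀.cnt * 2 + 14]
49. n9.fin = true  [S₀.cnt == false]
50. n27.live = "yq"  [terminal]
51. n1.cnt = 30  [len(b.live) + 28]
52. n1.ok = 9  [9]
53. n1.pre = false  [S₁.fin == false]
54. n1.lab = "nyq"  ["n" ++ b.live]
55. n0.fin = false  [A.pre == true]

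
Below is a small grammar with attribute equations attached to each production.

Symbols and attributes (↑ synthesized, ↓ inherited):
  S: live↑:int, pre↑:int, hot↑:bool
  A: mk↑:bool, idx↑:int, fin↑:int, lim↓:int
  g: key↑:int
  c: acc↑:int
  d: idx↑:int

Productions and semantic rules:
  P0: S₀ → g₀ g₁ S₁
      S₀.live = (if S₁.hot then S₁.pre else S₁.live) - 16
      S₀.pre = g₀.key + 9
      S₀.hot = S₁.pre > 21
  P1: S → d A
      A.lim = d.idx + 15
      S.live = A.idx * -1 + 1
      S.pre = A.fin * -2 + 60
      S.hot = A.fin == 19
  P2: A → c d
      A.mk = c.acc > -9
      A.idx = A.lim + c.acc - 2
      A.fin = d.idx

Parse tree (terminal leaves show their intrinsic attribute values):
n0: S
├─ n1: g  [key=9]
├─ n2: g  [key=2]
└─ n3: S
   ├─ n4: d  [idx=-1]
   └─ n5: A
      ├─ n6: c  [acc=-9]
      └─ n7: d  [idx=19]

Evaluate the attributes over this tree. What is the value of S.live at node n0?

6

1. n1.key = 9  [terminal]
2. n2.key = 2  [terminal]
3. n4.idx = -1  [terminal]
4. n5.lim = 14  [d.idx + 15]
5. n6.acc = -9  [terminal]
6. n7.idx = 19  [terminal]
7. n5.mk = false  [c.acc > -9]
8. n5.idx = 3  [A.lim + c.acc - 2]
9. n5.fin = 19  [d.idx]
10. n3.live = -2  [A.idx * -1 + 1]
11. n3.pre = 22  [A.fin * -2 + 60]
12. n3.hot = true  [A.fin == 19]
13. n0.live = 6  [(if S₁.hot then S₁.pre else S₁.live) - 16]
14. n0.pre = 18  [g₀.key + 9]
15. n0.hot = true  [S₁.pre > 21]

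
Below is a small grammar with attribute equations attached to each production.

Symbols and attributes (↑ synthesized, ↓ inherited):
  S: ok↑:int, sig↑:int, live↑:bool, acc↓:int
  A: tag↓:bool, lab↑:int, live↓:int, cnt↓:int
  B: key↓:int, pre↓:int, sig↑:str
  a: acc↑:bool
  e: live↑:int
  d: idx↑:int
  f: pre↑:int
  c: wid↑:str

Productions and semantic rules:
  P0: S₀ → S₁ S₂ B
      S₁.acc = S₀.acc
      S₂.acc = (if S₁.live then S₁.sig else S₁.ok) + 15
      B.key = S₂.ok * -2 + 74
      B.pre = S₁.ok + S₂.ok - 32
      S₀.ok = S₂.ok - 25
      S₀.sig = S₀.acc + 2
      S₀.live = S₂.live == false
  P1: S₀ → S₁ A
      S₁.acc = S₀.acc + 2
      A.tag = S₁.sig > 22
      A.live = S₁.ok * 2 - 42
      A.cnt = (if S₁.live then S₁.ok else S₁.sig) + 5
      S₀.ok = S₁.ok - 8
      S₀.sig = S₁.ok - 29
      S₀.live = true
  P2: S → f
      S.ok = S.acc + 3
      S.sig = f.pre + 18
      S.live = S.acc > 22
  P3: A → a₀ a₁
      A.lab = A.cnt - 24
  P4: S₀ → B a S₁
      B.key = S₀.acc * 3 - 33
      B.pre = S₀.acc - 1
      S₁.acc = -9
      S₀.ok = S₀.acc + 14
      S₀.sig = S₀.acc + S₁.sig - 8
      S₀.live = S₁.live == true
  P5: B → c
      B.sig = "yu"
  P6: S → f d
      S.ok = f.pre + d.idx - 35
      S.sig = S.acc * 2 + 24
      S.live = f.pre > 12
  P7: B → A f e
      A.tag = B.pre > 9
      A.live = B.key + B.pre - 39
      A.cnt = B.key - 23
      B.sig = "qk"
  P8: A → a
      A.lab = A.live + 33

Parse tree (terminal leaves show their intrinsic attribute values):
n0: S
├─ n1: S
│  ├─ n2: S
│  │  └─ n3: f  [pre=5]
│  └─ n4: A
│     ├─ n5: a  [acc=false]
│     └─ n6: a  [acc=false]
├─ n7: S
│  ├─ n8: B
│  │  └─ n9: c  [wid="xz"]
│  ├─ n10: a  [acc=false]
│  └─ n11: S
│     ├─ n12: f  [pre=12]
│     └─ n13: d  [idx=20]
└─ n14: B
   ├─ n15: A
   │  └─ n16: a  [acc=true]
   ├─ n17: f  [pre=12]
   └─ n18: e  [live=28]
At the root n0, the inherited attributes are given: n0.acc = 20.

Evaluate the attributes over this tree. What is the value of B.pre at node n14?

1. n0.acc = 20  [given at root]
2. n1.acc = 20  [S₀.acc]
3. n2.acc = 22  [S₀.acc + 2]
4. n3.pre = 5  [terminal]
5. n2.ok = 25  [S.acc + 3]
6. n2.sig = 23  [f.pre + 18]
7. n2.live = false  [S.acc > 22]
8. n4.tag = true  [S₁.sig > 22]
9. n4.live = 8  [S₁.ok * 2 - 42]
10. n4.cnt = 28  [(if S₁.live then S₁.ok else S₁.sig) + 5]
11. n5.acc = false  [terminal]
12. n6.acc = false  [terminal]
13. n4.lab = 4  [A.cnt - 24]
14. n1.ok = 17  [S₁.ok - 8]
15. n1.sig = -4  [S₁.ok - 29]
16. n1.live = true  [true]
17. n7.acc = 11  [(if S₁.live then S₁.sig else S₁.ok) + 15]
18. n8.key = 0  [S₀.acc * 3 - 33]
19. n8.pre = 10  [S₀.acc - 1]
20. n9.wid = "xz"  [terminal]
21. n8.sig = "yu"  ["yu"]
22. n10.acc = false  [terminal]
23. n11.acc = -9  [-9]
24. n12.pre = 12  [terminal]
25. n13.idx = 20  [terminal]
26. n11.ok = -3  [f.pre + d.idx - 35]
27. n11.sig = 6  [S.acc * 2 + 24]
28. n11.live = false  [f.pre > 12]
29. n7.ok = 25  [S₀.acc + 14]
30. n7.sig = 9  [S₀.acc + S₁.sig - 8]
31. n7.live = false  [S₁.live == true]
32. n14.key = 24  [S₂.ok * -2 + 74]
33. n14.pre = 10  [S₁.ok + S₂.ok - 32]
34. n15.tag = true  [B.pre > 9]
35. n15.live = -5  [B.key + B.pre - 39]
36. n15.cnt = 1  [B.key - 23]
37. n16.acc = true  [terminal]
38. n15.lab = 28  [A.live + 33]
39. n17.pre = 12  [terminal]
40. n18.live = 28  [terminal]
41. n14.sig = "qk"  ["qk"]
42. n0.ok = 0  [S₂.ok - 25]
43. n0.sig = 22  [S₀.acc + 2]
44. n0.live = true  [S₂.live == false]

10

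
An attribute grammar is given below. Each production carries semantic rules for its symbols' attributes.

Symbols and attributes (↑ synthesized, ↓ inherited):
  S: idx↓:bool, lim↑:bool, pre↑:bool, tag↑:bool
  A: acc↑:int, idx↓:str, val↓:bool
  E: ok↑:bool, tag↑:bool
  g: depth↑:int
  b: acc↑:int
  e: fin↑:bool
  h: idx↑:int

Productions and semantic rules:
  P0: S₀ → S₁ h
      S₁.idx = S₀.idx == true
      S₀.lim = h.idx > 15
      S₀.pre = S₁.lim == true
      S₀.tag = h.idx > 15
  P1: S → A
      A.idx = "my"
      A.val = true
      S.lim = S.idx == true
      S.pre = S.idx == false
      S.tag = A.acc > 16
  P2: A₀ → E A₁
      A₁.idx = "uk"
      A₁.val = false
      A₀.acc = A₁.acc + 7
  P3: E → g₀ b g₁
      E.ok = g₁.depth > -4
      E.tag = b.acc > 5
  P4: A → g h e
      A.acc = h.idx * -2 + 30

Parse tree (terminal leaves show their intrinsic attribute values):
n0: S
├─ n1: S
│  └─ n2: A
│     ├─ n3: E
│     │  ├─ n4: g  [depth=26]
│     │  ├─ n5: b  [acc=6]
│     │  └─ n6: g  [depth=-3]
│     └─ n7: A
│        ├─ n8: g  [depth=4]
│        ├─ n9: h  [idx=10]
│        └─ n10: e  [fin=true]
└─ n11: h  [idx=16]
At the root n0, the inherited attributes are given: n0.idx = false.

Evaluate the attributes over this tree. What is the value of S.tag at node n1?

true

1. n0.idx = false  [given at root]
2. n1.idx = false  [S₀.idx == true]
3. n2.idx = "my"  ["my"]
4. n2.val = true  [true]
5. n4.depth = 26  [terminal]
6. n5.acc = 6  [terminal]
7. n6.depth = -3  [terminal]
8. n3.ok = true  [g₁.depth > -4]
9. n3.tag = true  [b.acc > 5]
10. n7.idx = "uk"  ["uk"]
11. n7.val = false  [false]
12. n8.depth = 4  [terminal]
13. n9.idx = 10  [terminal]
14. n10.fin = true  [terminal]
15. n7.acc = 10  [h.idx * -2 + 30]
16. n2.acc = 17  [A₁.acc + 7]
17. n1.lim = false  [S.idx == true]
18. n1.pre = true  [S.idx == false]
19. n1.tag = true  [A.acc > 16]
20. n11.idx = 16  [terminal]
21. n0.lim = true  [h.idx > 15]
22. n0.pre = false  [S₁.lim == true]
23. n0.tag = true  [h.idx > 15]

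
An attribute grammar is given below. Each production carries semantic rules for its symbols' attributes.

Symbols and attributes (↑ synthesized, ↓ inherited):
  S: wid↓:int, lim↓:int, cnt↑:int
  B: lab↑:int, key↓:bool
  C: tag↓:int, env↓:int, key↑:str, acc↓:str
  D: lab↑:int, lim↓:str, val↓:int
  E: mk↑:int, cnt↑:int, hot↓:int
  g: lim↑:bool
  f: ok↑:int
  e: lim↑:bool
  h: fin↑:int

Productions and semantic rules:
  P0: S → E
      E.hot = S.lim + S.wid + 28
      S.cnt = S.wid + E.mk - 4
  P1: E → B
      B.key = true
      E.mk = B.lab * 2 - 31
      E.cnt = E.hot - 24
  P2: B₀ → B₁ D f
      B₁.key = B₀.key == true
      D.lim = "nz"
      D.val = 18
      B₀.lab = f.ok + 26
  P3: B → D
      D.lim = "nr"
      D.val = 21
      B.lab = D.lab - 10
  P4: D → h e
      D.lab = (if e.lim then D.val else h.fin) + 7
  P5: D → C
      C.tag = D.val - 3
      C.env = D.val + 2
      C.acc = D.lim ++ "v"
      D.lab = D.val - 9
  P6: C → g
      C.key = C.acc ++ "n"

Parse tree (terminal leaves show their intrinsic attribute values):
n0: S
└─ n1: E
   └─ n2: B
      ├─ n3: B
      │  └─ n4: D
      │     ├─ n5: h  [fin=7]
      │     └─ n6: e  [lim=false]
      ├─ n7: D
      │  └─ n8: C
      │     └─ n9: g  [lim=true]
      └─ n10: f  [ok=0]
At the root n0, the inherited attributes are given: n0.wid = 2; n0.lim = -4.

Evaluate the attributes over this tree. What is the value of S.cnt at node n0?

1. n0.wid = 2  [given at root]
2. n0.lim = -4  [given at root]
3. n1.hot = 26  [S.lim + S.wid + 28]
4. n2.key = true  [true]
5. n3.key = true  [B₀.key == true]
6. n4.lim = "nr"  ["nr"]
7. n4.val = 21  [21]
8. n5.fin = 7  [terminal]
9. n6.lim = false  [terminal]
10. n4.lab = 14  [(if e.lim then D.val else h.fin) + 7]
11. n3.lab = 4  [D.lab - 10]
12. n7.lim = "nz"  ["nz"]
13. n7.val = 18  [18]
14. n8.tag = 15  [D.val - 3]
15. n8.env = 20  [D.val + 2]
16. n8.acc = "nzv"  [D.lim ++ "v"]
17. n9.lim = true  [terminal]
18. n8.key = "nzvn"  [C.acc ++ "n"]
19. n7.lab = 9  [D.val - 9]
20. n10.ok = 0  [terminal]
21. n2.lab = 26  [f.ok + 26]
22. n1.mk = 21  [B.lab * 2 - 31]
23. n1.cnt = 2  [E.hot - 24]
24. n0.cnt = 19  [S.wid + E.mk - 4]

19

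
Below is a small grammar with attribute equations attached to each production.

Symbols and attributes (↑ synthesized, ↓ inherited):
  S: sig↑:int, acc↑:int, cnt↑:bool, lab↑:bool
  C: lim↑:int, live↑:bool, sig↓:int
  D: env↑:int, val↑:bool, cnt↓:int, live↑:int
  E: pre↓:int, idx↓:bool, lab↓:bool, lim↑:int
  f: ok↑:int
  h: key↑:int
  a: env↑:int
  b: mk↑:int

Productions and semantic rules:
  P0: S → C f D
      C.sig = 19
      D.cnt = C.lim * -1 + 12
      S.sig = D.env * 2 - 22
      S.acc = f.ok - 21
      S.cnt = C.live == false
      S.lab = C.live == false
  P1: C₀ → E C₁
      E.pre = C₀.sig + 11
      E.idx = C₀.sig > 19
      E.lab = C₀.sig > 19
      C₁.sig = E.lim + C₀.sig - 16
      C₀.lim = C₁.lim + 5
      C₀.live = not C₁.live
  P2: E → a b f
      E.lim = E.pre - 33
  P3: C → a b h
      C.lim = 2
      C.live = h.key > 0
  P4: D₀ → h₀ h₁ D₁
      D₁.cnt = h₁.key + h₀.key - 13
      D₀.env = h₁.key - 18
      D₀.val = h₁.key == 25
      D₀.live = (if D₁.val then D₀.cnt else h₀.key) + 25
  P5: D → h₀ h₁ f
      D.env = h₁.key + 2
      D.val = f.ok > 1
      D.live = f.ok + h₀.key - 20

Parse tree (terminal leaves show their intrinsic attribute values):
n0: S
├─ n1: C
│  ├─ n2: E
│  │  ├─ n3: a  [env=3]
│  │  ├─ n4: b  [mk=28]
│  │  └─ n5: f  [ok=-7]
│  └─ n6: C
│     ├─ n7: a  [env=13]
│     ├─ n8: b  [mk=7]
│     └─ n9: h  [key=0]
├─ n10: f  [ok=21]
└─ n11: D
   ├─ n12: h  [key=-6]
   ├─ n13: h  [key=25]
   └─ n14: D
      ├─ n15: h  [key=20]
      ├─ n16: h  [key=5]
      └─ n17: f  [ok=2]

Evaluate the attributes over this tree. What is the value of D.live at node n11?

1. n1.sig = 19  [19]
2. n2.pre = 30  [C₀.sig + 11]
3. n2.idx = false  [C₀.sig > 19]
4. n2.lab = false  [C₀.sig > 19]
5. n3.env = 3  [terminal]
6. n4.mk = 28  [terminal]
7. n5.ok = -7  [terminal]
8. n2.lim = -3  [E.pre - 33]
9. n6.sig = 0  [E.lim + C₀.sig - 16]
10. n7.env = 13  [terminal]
11. n8.mk = 7  [terminal]
12. n9.key = 0  [terminal]
13. n6.lim = 2  [2]
14. n6.live = false  [h.key > 0]
15. n1.lim = 7  [C₁.lim + 5]
16. n1.live = true  [not C₁.live]
17. n10.ok = 21  [terminal]
18. n11.cnt = 5  [C.lim * -1 + 12]
19. n12.key = -6  [terminal]
20. n13.key = 25  [terminal]
21. n14.cnt = 6  [h₁.key + h₀.key - 13]
22. n15.key = 20  [terminal]
23. n16.key = 5  [terminal]
24. n17.ok = 2  [terminal]
25. n14.env = 7  [h₁.key + 2]
26. n14.val = true  [f.ok > 1]
27. n14.live = 2  [f.ok + h₀.key - 20]
28. n11.env = 7  [h₁.key - 18]
29. n11.val = true  [h₁.key == 25]
30. n11.live = 30  [(if D₁.val then D₀.cnt else h₀.key) + 25]
31. n0.sig = -8  [D.env * 2 - 22]
32. n0.acc = 0  [f.ok - 21]
33. n0.cnt = false  [C.live == false]
34. n0.lab = false  [C.live == false]

30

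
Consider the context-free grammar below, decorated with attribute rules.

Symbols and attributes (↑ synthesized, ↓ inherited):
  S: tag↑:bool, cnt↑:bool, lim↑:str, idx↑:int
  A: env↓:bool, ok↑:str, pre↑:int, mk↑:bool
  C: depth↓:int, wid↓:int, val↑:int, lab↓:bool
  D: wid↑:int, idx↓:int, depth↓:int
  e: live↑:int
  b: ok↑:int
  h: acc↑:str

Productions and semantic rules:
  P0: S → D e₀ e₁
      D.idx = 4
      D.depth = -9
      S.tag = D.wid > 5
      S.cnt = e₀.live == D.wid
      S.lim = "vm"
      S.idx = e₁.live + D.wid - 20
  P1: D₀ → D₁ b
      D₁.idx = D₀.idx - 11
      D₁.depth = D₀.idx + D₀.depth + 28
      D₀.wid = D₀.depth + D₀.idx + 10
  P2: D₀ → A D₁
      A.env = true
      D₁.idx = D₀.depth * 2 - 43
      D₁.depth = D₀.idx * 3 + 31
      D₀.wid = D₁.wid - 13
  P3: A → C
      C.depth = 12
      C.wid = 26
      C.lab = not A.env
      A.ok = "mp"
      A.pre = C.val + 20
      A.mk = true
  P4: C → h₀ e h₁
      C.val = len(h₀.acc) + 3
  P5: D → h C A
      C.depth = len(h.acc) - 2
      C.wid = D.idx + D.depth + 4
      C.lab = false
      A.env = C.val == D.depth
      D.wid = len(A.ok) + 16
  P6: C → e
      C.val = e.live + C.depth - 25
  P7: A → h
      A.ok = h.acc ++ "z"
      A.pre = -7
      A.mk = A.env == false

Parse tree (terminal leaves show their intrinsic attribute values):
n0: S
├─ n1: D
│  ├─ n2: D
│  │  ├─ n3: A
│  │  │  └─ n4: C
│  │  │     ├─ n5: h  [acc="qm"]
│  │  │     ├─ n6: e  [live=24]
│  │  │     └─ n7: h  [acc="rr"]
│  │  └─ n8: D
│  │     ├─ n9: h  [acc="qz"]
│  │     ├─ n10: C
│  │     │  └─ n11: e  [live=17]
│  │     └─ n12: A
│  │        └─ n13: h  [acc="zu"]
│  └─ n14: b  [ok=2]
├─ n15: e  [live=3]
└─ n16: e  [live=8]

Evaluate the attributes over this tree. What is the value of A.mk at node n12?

true

1. n1.idx = 4  [4]
2. n1.depth = -9  [-9]
3. n2.idx = -7  [D₀.idx - 11]
4. n2.depth = 23  [D₀.idx + D₀.depth + 28]
5. n3.env = true  [true]
6. n4.depth = 12  [12]
7. n4.wid = 26  [26]
8. n4.lab = false  [not A.env]
9. n5.acc = "qm"  [terminal]
10. n6.live = 24  [terminal]
11. n7.acc = "rr"  [terminal]
12. n4.val = 5  [len(h₀.acc) + 3]
13. n3.ok = "mp"  ["mp"]
14. n3.pre = 25  [C.val + 20]
15. n3.mk = true  [true]
16. n8.idx = 3  [D₀.depth * 2 - 43]
17. n8.depth = 10  [D₀.idx * 3 + 31]
18. n9.acc = "qz"  [terminal]
19. n10.depth = 0  [len(h.acc) - 2]
20. n10.wid = 17  [D.idx + D.depth + 4]
21. n10.lab = false  [false]
22. n11.live = 17  [terminal]
23. n10.val = -8  [e.live + C.depth - 25]
24. n12.env = false  [C.val == D.depth]
25. n13.acc = "zu"  [terminal]
26. n12.ok = "zuz"  [h.acc ++ "z"]
27. n12.pre = -7  [-7]
28. n12.mk = true  [A.env == false]
29. n8.wid = 19  [len(A.ok) + 16]
30. n2.wid = 6  [D₁.wid - 13]
31. n14.ok = 2  [terminal]
32. n1.wid = 5  [D₀.depth + D₀.idx + 10]
33. n15.live = 3  [terminal]
34. n16.live = 8  [terminal]
35. n0.tag = false  [D.wid > 5]
36. n0.cnt = false  [e₀.live == D.wid]
37. n0.lim = "vm"  ["vm"]
38. n0.idx = -7  [e₁.live + D.wid - 20]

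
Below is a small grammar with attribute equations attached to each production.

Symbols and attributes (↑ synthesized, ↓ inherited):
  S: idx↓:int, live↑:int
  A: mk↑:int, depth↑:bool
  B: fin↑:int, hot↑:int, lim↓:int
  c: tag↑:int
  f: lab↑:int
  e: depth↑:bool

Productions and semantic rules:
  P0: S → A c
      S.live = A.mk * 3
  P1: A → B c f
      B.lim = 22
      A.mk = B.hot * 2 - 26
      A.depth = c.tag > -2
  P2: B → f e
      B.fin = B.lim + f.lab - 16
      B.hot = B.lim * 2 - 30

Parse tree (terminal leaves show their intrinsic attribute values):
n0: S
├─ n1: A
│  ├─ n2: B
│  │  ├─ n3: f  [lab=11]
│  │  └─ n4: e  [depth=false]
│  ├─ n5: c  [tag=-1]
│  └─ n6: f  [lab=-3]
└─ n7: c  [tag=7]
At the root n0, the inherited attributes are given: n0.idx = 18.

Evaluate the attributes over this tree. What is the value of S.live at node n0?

1. n0.idx = 18  [given at root]
2. n2.lim = 22  [22]
3. n3.lab = 11  [terminal]
4. n4.depth = false  [terminal]
5. n2.fin = 17  [B.lim + f.lab - 16]
6. n2.hot = 14  [B.lim * 2 - 30]
7. n5.tag = -1  [terminal]
8. n6.lab = -3  [terminal]
9. n1.mk = 2  [B.hot * 2 - 26]
10. n1.depth = true  [c.tag > -2]
11. n7.tag = 7  [terminal]
12. n0.live = 6  [A.mk * 3]

6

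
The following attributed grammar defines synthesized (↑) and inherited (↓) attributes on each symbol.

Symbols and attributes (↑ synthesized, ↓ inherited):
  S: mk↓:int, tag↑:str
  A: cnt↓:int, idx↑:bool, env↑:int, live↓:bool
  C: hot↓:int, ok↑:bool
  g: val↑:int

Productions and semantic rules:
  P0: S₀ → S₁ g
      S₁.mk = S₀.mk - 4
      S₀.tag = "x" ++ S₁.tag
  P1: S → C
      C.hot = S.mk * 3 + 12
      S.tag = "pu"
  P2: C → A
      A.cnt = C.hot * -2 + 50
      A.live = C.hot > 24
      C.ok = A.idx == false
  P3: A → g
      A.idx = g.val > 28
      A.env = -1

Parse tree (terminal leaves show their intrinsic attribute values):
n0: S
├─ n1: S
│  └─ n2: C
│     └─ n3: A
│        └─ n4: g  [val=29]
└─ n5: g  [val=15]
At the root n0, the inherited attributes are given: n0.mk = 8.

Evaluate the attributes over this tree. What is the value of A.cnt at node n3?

2

1. n0.mk = 8  [given at root]
2. n1.mk = 4  [S₀.mk - 4]
3. n2.hot = 24  [S.mk * 3 + 12]
4. n3.cnt = 2  [C.hot * -2 + 50]
5. n3.live = false  [C.hot > 24]
6. n4.val = 29  [terminal]
7. n3.idx = true  [g.val > 28]
8. n3.env = -1  [-1]
9. n2.ok = false  [A.idx == false]
10. n1.tag = "pu"  ["pu"]
11. n5.val = 15  [terminal]
12. n0.tag = "xpu"  ["x" ++ S₁.tag]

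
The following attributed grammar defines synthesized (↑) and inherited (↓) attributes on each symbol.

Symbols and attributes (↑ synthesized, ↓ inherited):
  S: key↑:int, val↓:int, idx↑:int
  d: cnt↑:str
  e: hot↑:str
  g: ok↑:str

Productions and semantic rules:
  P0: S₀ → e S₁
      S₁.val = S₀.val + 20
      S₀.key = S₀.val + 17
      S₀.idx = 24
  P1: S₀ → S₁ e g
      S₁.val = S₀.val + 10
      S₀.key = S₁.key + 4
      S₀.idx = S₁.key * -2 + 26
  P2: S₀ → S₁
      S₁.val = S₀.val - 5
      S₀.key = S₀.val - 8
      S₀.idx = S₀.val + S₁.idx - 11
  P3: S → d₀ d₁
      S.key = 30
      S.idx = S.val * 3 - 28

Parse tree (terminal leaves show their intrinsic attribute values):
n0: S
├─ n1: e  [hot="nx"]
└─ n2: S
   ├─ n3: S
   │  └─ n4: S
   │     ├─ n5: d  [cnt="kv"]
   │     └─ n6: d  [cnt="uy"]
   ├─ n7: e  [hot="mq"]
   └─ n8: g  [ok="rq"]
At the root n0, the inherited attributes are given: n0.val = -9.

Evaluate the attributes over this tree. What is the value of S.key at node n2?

1. n0.val = -9  [given at root]
2. n1.hot = "nx"  [terminal]
3. n2.val = 11  [S₀.val + 20]
4. n3.val = 21  [S₀.val + 10]
5. n4.val = 16  [S₀.val - 5]
6. n5.cnt = "kv"  [terminal]
7. n6.cnt = "uy"  [terminal]
8. n4.key = 30  [30]
9. n4.idx = 20  [S.val * 3 - 28]
10. n3.key = 13  [S₀.val - 8]
11. n3.idx = 30  [S₀.val + S₁.idx - 11]
12. n7.hot = "mq"  [terminal]
13. n8.ok = "rq"  [terminal]
14. n2.key = 17  [S₁.key + 4]
15. n2.idx = 0  [S₁.key * -2 + 26]
16. n0.key = 8  [S₀.val + 17]
17. n0.idx = 24  [24]

17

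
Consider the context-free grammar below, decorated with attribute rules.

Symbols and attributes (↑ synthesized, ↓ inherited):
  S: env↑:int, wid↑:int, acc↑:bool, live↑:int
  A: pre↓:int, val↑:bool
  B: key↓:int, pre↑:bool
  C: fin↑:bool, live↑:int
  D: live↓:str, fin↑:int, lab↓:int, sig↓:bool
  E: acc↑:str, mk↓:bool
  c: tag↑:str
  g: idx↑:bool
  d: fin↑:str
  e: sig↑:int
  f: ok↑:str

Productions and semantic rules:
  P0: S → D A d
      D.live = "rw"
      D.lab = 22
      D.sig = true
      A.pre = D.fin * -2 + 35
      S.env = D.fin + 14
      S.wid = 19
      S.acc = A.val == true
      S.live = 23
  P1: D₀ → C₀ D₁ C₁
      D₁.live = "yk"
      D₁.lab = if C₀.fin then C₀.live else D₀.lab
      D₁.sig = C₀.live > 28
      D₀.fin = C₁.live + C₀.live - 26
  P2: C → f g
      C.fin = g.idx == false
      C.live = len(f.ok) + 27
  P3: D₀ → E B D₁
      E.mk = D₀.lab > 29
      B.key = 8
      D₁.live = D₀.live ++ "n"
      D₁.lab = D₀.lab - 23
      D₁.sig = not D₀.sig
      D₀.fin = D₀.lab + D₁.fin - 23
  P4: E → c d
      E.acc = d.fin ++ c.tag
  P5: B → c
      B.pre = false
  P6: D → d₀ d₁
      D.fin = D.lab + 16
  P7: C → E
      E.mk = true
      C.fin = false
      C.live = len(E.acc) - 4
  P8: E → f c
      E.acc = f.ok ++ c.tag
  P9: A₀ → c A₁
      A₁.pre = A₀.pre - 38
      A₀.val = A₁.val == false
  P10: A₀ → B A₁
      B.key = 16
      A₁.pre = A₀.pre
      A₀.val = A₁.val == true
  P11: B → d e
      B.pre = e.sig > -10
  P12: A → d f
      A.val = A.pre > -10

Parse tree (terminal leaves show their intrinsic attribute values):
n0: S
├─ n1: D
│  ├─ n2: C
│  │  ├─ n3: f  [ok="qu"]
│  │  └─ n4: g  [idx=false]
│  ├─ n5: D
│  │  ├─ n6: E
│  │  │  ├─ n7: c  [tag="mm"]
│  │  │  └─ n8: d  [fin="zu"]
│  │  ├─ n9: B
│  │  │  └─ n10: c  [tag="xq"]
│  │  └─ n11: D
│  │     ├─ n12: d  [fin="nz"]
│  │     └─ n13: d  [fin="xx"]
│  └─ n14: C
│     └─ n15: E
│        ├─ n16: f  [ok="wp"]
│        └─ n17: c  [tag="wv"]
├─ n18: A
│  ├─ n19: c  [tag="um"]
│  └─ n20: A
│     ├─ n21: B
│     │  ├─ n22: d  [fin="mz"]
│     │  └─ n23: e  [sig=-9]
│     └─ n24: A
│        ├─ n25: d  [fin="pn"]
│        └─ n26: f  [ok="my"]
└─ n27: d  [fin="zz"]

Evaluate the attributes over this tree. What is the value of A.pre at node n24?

1. n1.live = "rw"  ["rw"]
2. n1.lab = 22  [22]
3. n1.sig = true  [true]
4. n3.ok = "qu"  [terminal]
5. n4.idx = false  [terminal]
6. n2.fin = true  [g.idx == false]
7. n2.live = 29  [len(f.ok) + 27]
8. n5.live = "yk"  ["yk"]
9. n5.lab = 29  [if C₀.fin then C₀.live else D₀.lab]
10. n5.sig = true  [C₀.live > 28]
11. n6.mk = false  [D₀.lab > 29]
12. n7.tag = "mm"  [terminal]
13. n8.fin = "zu"  [terminal]
14. n6.acc = "zumm"  [d.fin ++ c.tag]
15. n9.key = 8  [8]
16. n10.tag = "xq"  [terminal]
17. n9.pre = false  [false]
18. n11.live = "ykn"  [D₀.live ++ "n"]
19. n11.lab = 6  [D₀.lab - 23]
20. n11.sig = false  [not D₀.sig]
21. n12.fin = "nz"  [terminal]
22. n13.fin = "xx"  [terminal]
23. n11.fin = 22  [D.lab + 16]
24. n5.fin = 28  [D₀.lab + D₁.fin - 23]
25. n15.mk = true  [true]
26. n16.ok = "wp"  [terminal]
27. n17.tag = "wv"  [terminal]
28. n15.acc = "wpwv"  [f.ok ++ c.tag]
29. n14.fin = false  [false]
30. n14.live = 0  [len(E.acc) - 4]
31. n1.fin = 3  [C₁.live + C₀.live - 26]
32. n18.pre = 29  [D.fin * -2 + 35]
33. n19.tag = "um"  [terminal]
34. n20.pre = -9  [A₀.pre - 38]
35. n21.key = 16  [16]
36. n22.fin = "mz"  [terminal]
37. n23.sig = -9  [terminal]
38. n21.pre = true  [e.sig > -10]
39. n24.pre = -9  [A₀.pre]
40. n25.fin = "pn"  [terminal]
41. n26.ok = "my"  [terminal]
42. n24.val = true  [A.pre > -10]
43. n20.val = true  [A₁.val == true]
44. n18.val = false  [A₁.val == false]
45. n27.fin = "zz"  [terminal]
46. n0.env = 17  [D.fin + 14]
47. n0.wid = 19  [19]
48. n0.acc = false  [A.val == true]
49. n0.live = 23  [23]

-9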